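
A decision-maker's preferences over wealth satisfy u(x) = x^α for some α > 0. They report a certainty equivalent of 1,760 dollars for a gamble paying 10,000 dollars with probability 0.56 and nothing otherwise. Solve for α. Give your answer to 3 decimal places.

EU(lottery) = 0.56·10000^α + 0.44·0 = 0.56·10000^α.
Indifference: 1760^α = 0.56·10000^α, so (1760/10000)^α = 0.56.
Taking logs: α·ln(1760/10000) = ln(0.56), so α = -0.579818 / -1.737271 ≈ 0.334.

α ≈ 0.334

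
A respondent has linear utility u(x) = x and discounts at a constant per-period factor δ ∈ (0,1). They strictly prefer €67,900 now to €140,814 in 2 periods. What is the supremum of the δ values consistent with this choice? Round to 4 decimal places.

Comparing present values: 67900 > δ^2·140814.
Dividing by 140814: δ^2 < 0.48220. Both sides are positive, so the square root keeps the direction.
δ < 0.48220^(1/2) = 0.6944.

δ < 0.6944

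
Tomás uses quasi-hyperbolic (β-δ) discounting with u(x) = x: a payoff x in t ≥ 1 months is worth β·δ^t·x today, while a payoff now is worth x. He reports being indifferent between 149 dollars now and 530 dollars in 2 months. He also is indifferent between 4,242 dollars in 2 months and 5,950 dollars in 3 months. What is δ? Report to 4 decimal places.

δ ≈ 0.7129

The second indifference involves only future payoffs, so β cancels: β·δ^2·4242 = β·δ^3·5950, giving δ = 4242/5950 = 0.71294.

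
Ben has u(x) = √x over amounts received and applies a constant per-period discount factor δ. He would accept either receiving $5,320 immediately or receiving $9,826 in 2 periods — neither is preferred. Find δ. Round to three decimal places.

The payoff in 2 periods is discounted by δ^2, so u(5320) = δ^2·u(9826) and δ^2 = u(5320)/u(9826).
Since u(x) = √x, δ^2 = √(5320/9826) = 0.73581.
Hence δ = (0.73581)^(1/2) = 0.85780.

δ ≈ 0.858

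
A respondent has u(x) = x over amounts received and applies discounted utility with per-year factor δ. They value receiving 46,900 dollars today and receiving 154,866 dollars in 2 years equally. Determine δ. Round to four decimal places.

The payoff in 2 years is discounted by δ^2, so u(46900) = δ^2·u(154866) and δ^2 = u(46900)/u(154866).
With u(x) = x: δ^2 = 46900/154866 = 0.30284.
Taking the square root: δ = 0.30284^(1/2) ≈ 0.5503.

δ ≈ 0.5503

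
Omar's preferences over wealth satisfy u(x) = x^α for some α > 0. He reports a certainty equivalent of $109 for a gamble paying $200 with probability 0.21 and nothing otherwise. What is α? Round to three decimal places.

α ≈ 2.571

EU(lottery) = 0.21·200^α + 0.79·0 = 0.21·200^α.
Equating: 109^α = 0.21·200^α, i.e. 0.5450^α = 0.21.
α = ln(0.21) / ln(109/200) = -1.560648/-0.606969 ≈ 2.571.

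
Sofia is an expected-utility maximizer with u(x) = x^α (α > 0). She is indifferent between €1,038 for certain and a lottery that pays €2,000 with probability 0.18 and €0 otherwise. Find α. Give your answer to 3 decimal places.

Since u(0) = 0, the lottery's EU is 0.18·2000^α.
Equating: 1038^α = 0.18·2000^α, i.e. 0.5190^α = 0.18.
Take logs: α = ln 0.18 / ln(1038/2000) ≈ 2.61461.

α ≈ 2.615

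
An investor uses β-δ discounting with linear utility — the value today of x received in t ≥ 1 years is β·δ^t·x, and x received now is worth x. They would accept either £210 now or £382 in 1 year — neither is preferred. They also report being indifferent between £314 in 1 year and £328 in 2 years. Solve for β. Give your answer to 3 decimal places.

From the later pair, β·δ^1·314 = β·δ^2·328; dividing through, δ = 314/328 = 0.95732.
Substituting δ into 210 = β·δ·382: β = 210/(365.695) ≈ 0.574.

β ≈ 0.574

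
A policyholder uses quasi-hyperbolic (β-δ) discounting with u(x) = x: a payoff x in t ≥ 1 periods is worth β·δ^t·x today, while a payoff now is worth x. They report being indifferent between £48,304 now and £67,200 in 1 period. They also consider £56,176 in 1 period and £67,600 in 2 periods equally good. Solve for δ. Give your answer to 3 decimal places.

δ ≈ 0.831

From the later pair, β·δ^1·56176 = β·δ^2·67600; dividing through, δ = 56176/67600 = 0.83101.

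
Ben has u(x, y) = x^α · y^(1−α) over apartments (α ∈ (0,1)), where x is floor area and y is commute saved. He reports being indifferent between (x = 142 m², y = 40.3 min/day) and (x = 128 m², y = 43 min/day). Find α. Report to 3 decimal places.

Set the two utilities equal: 142^α·40.3^(1−α) = 128^α·43^(1−α).
Rearrange to (142/128)^α = (43/40.3)^(1−α) and take logs: α·0.103797 = (1−α)·0.064849.
So α/(1−α) = (0.064849)/(0.103797) = 0.624768, and α = 0.624768/1.624768 ≈ 0.385.

α ≈ 0.385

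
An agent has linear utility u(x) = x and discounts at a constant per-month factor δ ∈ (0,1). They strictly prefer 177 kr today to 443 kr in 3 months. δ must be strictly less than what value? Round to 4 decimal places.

δ < 0.7365

Under u(x) = x this choice says 177 > δ^3·443.
So δ^3 < 177/443 = 0.39955; taking the cube root of both positive sides preserves the inequality.
δ < 0.39955^(1/3) = 0.7365.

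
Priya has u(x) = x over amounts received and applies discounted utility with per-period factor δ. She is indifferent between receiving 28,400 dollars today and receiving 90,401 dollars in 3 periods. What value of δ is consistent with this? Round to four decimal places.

Equating discounted utilities: u(28400) = δ^3·u(90401) ⇒ δ^3 = u(28400)/u(90401).
With u(x) = x: δ^3 = 28400/90401 = 0.31416.
Taking the cube root: δ = 0.31416^(1/3) ≈ 0.6798.

δ ≈ 0.6798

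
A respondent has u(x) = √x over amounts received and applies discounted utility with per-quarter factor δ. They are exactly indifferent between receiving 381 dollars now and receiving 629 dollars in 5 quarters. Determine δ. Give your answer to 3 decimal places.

δ ≈ 0.951

Indifference means u(381) = δ^5 · u(629), so δ^5 = u(381)/u(629).
Since u(x) = √x, δ^5 = √(381/629) = 0.77828.
Hence δ = (0.77828)^(1/5) = 0.95110.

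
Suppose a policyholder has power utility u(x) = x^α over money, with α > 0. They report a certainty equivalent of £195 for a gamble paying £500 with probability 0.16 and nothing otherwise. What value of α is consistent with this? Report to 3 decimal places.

Since u(0) = 0, the lottery's EU is 0.16·500^α.
Indifference: 195^α = 0.16·500^α, so (195/500)^α = 0.16.
Take logs: α = ln 0.16 / ln(195/500) ≈ 1.94622.

α ≈ 1.946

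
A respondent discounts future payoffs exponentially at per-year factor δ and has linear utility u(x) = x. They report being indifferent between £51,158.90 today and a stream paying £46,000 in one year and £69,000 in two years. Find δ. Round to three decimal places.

δ ≈ 0.590

Present value of the stream is 46000·δ + 69000·δ². Indifference gives 46000δ + 69000δ² = 51158.90.
That is, 69000δ² + 46000δ − 51158.90 = 0, a quadratic in δ.
The positive root is δ = [−46000 + √(46000² + 4·69000·51158.90)] / (2·69000) = (−46000 + 127420.000)/138000 ≈ 0.590.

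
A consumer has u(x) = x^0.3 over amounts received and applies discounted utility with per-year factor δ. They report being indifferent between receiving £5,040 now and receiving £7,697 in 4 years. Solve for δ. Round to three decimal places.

The payoff in 4 years is discounted by δ^4, so u(5040) = δ^4·u(7697) and δ^4 = u(5040)/u(7697).
With u(x) = x^0.3: δ^4 = 5040^0.3/7697^0.3 = (5040/7697)^0.3 = 0.88071.
Hence δ = (0.88071)^(1/4) = 0.96874.

δ ≈ 0.969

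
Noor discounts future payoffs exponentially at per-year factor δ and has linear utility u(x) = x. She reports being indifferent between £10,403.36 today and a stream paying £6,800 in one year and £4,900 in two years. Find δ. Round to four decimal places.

δ ≈ 0.9200

Equating present values: 10403.36 = 6800δ + 4900δ².
Rearranged: 4900δ² + 6800δ − 10403.36 = 0.
δ = (−6800 + √(6800² + 4·4900·10403.36)) / (2·4900) = (−6800 + √250145856.00) / 9800 ≈ 0.9200.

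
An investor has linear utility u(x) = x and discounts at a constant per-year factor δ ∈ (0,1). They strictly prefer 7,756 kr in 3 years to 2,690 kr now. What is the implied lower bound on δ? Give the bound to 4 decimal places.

The preference means 2690 < δ^3·7756.
Dividing by 7756: δ^3 > 0.34683. Both sides are positive, so the cube root keeps the direction.
δ > (2690/7756)^(1/3) ≈ 0.7026.

δ > 0.7026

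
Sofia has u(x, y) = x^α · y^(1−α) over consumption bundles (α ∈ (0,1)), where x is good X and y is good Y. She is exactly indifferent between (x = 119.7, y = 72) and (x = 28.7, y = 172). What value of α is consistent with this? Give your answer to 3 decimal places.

The Cobb–Douglas utilities coincide, so 119.7^α·72^(1−α) = 28.7^α·172^(1−α).
(119.7/28.7)^α = (172/72)^(1−α); take logs: α·ln(119.7/28.7) = (1−α)·ln(172/72), i.e. α·1.428091 = (1−α)·0.870828.
So α/(1−α) = (0.870828)/(1.428091) = 0.609785, and α = 0.609785/1.609785 ≈ 0.379.

α ≈ 0.379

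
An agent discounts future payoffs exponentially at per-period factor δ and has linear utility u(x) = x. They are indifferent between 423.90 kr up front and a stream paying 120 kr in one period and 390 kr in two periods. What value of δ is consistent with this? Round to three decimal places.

δ ≈ 0.900

Present value of the stream is 120·δ + 390·δ². Indifference gives 120δ + 390δ² = 423.90.
Rearranged: 390δ² + 120δ − 423.90 = 0.
The positive root is δ = [−120 + √(120² + 4·390·423.90)] / (2·390) = (−120 + 822.000)/780 ≈ 0.900.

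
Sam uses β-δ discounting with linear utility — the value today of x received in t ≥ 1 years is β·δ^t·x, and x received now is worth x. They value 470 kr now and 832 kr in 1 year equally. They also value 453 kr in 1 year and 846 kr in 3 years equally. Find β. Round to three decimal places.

β ≈ 0.772

Both payoffs in the second observation are in the future, so β drops out: δ^1·453 = δ^3·846 ⇒ δ^2 = 453/846 = 0.53546, so δ = 0.73175.
The first indifference: 470 = β·δ·832, so β = 470/(δ·832) = 470/(0.73175·832) ≈ 0.772.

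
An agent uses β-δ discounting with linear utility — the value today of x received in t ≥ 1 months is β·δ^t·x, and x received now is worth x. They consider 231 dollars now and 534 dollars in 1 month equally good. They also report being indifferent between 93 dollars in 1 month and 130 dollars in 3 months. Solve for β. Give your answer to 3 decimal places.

β ≈ 0.511

Both payoffs in the second observation are in the future, so β drops out: δ^1·93 = δ^3·130 ⇒ δ^2 = 93/130 = 0.71538, so δ = 0.84580.
Substituting δ into 231 = β·δ·534: β = 231/(451.659) ≈ 0.511.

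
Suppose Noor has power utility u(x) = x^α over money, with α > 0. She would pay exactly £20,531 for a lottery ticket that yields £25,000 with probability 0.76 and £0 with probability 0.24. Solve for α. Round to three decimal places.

α ≈ 1.394

EU(lottery) = 0.76·25000^α + 0.24·0 = 0.76·25000^α.
Indifference: 20531^α = 0.76·25000^α, so (20531/25000)^α = 0.76.
Taking logs: α·ln(20531/25000) = ln(0.76), so α = -0.274437 / -0.196940 ≈ 1.394.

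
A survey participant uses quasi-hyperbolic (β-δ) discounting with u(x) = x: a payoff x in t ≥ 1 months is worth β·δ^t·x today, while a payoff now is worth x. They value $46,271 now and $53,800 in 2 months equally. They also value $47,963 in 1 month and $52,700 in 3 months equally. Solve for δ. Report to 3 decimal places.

The second indifference involves only future payoffs, so β cancels: β·δ^1·47963 = β·δ^3·52700, giving δ^2 = 47963/52700 = 0.91011, so δ = 0.95400.

δ ≈ 0.954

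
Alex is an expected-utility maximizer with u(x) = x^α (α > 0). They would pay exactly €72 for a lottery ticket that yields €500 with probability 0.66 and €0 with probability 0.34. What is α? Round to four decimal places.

Since u(0) = 0, the lottery's EU is 0.66·500^α.
Indifference: 72^α = 0.66·500^α, so (72/500)^α = 0.66.
Take logs: α = ln 0.66 / ln(72/500) ≈ 0.214411.

α ≈ 0.2144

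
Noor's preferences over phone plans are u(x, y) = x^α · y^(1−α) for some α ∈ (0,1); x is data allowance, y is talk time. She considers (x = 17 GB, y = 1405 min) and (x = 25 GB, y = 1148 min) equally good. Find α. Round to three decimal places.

Indifference: 17^α · 1405^(1−α) = 25^α · 1148^(1−α).
Taking logs: α·ln 17 + (1−α)·ln 1405 = α·ln 25 + (1−α)·ln 1148, i.e. α·-0.385662 = (1−α)·-0.202016.
Thus α·(-0.587678) = -0.202016, so α = -0.202016/-0.587678 ≈ 0.344.

α ≈ 0.344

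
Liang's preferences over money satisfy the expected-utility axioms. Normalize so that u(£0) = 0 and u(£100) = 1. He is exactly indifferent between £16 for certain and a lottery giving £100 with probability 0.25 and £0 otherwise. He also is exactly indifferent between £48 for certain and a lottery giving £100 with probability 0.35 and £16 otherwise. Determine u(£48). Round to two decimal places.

From the first indifference, u(£16) = 0.25·u(£100) + 0.75·u(£0) = 0.25·1 + 0.75·0 = 0.25.
The second indifference gives u(£48) = 0.35·u(£100) + 0.65·u(£16) = 0.35·1.00 + 0.65·0.25 = 0.5125.

0.51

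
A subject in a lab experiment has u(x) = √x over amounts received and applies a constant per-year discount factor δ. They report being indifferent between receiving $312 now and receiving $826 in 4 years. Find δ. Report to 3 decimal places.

δ ≈ 0.885

Indifference means u(312) = δ^4 · u(826), so δ^4 = u(312)/u(826).
Since u(x) = √x, δ^4 = √(312/826) = 0.61459.
Taking the 4th root: δ = 0.61459^(1/4) ≈ 0.885.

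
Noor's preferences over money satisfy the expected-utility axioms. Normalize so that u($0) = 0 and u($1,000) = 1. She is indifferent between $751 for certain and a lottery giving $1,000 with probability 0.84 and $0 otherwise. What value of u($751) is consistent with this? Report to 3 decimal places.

By the standard-gamble method, u($751) is just the indifference probability on the best outcome: 0.84.

0.840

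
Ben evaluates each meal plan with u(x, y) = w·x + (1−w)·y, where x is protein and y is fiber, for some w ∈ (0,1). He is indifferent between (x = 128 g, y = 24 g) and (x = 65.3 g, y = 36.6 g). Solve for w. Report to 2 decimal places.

Equating utilities: w·128 + (1−w)·24 = w·65.3 + (1−w)·36.6.
Collecting terms: w·62.7 = (1−w)·12.6.
So w/(1−w) = 12.6/62.7 = 0.2010, giving w = 12.6/(62.7+12.6) = 0.17.

w = 0.17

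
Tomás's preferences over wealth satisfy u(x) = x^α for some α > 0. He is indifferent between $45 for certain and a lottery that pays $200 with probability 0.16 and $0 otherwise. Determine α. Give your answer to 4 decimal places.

α ≈ 1.2286

The lottery's expected utility is 0.16·u(200) + 0.84·u(0) = 0.16·200^α (since u(0) = 0 for α > 0).
Indifference: 45^α = 0.16·200^α, so (45/200)^α = 0.16.
Take logs: α = ln 0.16 / ln(45/200) ≈ 1.228556.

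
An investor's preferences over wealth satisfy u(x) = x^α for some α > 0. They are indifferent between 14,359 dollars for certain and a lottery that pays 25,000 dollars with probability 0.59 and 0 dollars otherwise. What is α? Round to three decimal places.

The lottery's expected utility is 0.59·u(25000) + 0.41·u(0) = 0.59·25000^α (since u(0) = 0 for α > 0).
Equating: 14359^α = 0.59·25000^α, i.e. 0.5744^α = 0.59.
α = ln(0.59) / ln(14359/25000) = -0.527633/-0.554499 ≈ 0.952.

α ≈ 0.952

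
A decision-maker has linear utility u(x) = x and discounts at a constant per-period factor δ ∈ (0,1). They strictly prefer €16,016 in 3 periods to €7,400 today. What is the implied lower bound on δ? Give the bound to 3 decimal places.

δ > 0.773

Under u(x) = x this choice says 7400 < δ^3·16016.
Hence δ^3 > 7400/16016 = 0.46204, and x ↦ x^(1/3) is increasing on (0,∞).
δ > (7400/16016)^(1/3) ≈ 0.773.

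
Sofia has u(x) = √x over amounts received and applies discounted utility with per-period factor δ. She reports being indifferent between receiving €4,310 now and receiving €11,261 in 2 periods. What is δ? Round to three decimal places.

δ ≈ 0.787

The payoff in 2 periods is discounted by δ^2, so u(4310) = δ^2·u(11261) and δ^2 = u(4310)/u(11261).
With u(x) = √x: δ^2 = √4310/√11261 = √(4310/11261) = 0.61866.
Hence δ = (0.61866)^(1/2) = 0.78655.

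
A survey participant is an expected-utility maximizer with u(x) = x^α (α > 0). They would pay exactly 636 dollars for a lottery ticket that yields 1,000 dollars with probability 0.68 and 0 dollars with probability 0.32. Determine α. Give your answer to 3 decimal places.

EU(lottery) = 0.68·1000^α + 0.32·0 = 0.68·1000^α.
Setting u(636) equal to that: 636^α = 0.68·1000^α ⇒ (636/1000)^α = 0.68.
Taking logs: α·ln(636/1000) = ln(0.68), so α = -0.385662 / -0.452557 ≈ 0.852.

α ≈ 0.852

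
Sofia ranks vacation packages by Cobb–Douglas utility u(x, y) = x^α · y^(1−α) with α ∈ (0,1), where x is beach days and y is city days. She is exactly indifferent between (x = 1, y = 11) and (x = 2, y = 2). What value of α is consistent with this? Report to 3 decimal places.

α ≈ 0.711

The Cobb–Douglas utilities coincide, so 1^α·11^(1−α) = 2^α·2^(1−α).
Taking logs: α·ln 1 + (1−α)·ln 11 = α·ln 2 + (1−α)·ln 2, i.e. α·-0.693147 = (1−α)·-1.704748.
Thus α·(-2.397895) = -1.704748, so α = -1.704748/-2.397895 ≈ 0.711.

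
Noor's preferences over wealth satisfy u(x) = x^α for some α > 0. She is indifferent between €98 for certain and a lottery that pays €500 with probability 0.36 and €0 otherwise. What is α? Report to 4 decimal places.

Since u(0) = 0, the lottery's EU is 0.36·500^α.
Setting u(98) equal to that: 98^α = 0.36·500^α ⇒ (98/500)^α = 0.36.
Taking logs: α·ln(98/500) = ln(0.36), so α = -1.0216512 / -1.6296406 ≈ 0.6269.

α ≈ 0.6269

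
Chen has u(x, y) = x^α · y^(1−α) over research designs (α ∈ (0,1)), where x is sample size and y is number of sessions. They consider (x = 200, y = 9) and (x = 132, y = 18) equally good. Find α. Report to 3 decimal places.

α ≈ 0.625

Indifference: 200^α · 9^(1−α) = 132^α · 18^(1−α).
(200/132)^α = (18/9)^(1−α); take logs: α·ln(200/132) = (1−α)·ln(18/9), i.e. α·0.415515 = (1−α)·0.693147.
With A = 0.415515 and B = 0.693147: α·A = (1−α)·B, so α = B/(A+B) = 0.693147/1.108662 ≈ 0.625.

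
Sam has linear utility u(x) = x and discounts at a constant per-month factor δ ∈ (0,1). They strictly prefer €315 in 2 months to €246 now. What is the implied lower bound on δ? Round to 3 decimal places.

δ > 0.884

Under u(x) = x this choice says 246 < δ^2·315.
Hence δ^2 > 246/315 = 0.78095, and x ↦ x^(1/2) is increasing on (0,∞).
δ > 0.78095^(1/2) = 0.884.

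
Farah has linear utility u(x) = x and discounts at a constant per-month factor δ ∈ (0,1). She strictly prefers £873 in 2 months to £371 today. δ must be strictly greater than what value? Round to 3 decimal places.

δ > 0.652

Under u(x) = x this choice says 371 < δ^2·873.
So δ^2 > 371/873 = 0.42497; taking the square root of both positive sides preserves the inequality.
δ > 0.42497^(1/2) = 0.652.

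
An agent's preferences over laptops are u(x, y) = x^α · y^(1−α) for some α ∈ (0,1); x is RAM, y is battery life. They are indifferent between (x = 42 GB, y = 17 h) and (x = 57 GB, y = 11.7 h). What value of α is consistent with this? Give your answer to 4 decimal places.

α ≈ 0.5503

The Cobb–Douglas utilities coincide, so 42^α·17^(1−α) = 57^α·11.7^(1−α).
(42/57)^α = (11.7/17)^(1−α); take logs: α·ln(42/57) = (1−α)·ln(11.7/17), i.e. α·-0.3053816 = (1−α)·-0.3736245.
With A = -0.3053816 and B = -0.3736245: α·A = (1−α)·B, so α = B/(A+B) = -0.3736245/-0.6790061 ≈ 0.5503.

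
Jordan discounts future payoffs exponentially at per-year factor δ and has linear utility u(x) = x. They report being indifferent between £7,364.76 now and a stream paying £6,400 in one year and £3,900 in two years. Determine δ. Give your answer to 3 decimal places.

δ ≈ 0.780

Present value of the stream is 6400·δ + 3900·δ². Indifference gives 6400δ + 3900δ² = 7364.76.
Rearranged: 3900δ² + 6400δ − 7364.76 = 0.
The positive root is δ = [−6400 + √(6400² + 4·3900·7364.76)] / (2·3900) = (−6400 + 12484.000)/7800 ≈ 0.780.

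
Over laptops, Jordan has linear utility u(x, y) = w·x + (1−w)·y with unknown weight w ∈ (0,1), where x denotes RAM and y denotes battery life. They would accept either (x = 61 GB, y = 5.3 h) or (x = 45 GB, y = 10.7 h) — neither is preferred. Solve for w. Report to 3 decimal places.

Equating utilities: w·61 + (1−w)·5.3 = w·45 + (1−w)·10.7.
w·(61−45) = (1−w)·(10.7−5.3), i.e. w·16 = (1−w)·5.4.
So w/(1−w) = 5.4/16 = 0.3375, giving w = 5.4/(16+5.4) = 0.252.

w = 0.252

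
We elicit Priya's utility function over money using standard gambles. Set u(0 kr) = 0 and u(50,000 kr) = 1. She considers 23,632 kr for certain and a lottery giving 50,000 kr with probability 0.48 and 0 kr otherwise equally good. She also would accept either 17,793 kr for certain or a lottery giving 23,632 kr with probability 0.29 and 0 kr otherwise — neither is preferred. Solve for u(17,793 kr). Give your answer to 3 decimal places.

First, u(23,632 kr) = 0.48·u(50,000 kr) + 0.52·u(0 kr) = 0.48.
Chaining: u(17,793 kr) = 0.29·0.48 + 0.71·0.00 = 0.1392.

0.139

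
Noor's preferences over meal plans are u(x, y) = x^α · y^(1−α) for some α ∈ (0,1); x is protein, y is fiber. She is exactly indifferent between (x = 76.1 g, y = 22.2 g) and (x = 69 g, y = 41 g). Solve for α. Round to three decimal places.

Set the two utilities equal: 76.1^α·22.2^(1−α) = 69^α·41^(1−α).
(76.1/69)^α = (41/22.2)^(1−α); take logs: α·ln(76.1/69) = (1−α)·ln(41/22.2), i.e. α·0.097942 = (1−α)·0.613480.
With A = 0.097942 and B = 0.613480: α·A = (1−α)·B, so α = B/(A+B) = 0.613480/0.711422 ≈ 0.862.

α ≈ 0.862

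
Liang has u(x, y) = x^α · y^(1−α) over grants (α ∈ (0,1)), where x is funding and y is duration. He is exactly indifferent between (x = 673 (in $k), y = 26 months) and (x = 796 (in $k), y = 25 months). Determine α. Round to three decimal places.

α ≈ 0.189

The Cobb–Douglas utilities coincide, so 673^α·26^(1−α) = 796^α·25^(1−α).
(673/796)^α = (25/26)^(1−α); take logs: α·ln(673/796) = (1−α)·ln(25/26), i.e. α·-0.167854 = (1−α)·-0.039221.
Thus α·(-0.207075) = -0.039221, so α = -0.039221/-0.207075 ≈ 0.189.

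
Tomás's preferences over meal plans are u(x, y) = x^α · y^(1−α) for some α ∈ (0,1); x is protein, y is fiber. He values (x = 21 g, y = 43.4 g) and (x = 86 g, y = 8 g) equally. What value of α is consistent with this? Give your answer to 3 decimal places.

α ≈ 0.545

Indifference: 21^α · 43.4^(1−α) = 86^α · 8^(1−α).
(21/86)^α = (8/43.4)^(1−α); take logs: α·ln(21/86) = (1−α)·ln(8/43.4), i.e. α·-1.409825 = (1−α)·-1.691018.
Thus α·(-3.100843) = -1.691018, so α = -1.691018/-3.100843 ≈ 0.545.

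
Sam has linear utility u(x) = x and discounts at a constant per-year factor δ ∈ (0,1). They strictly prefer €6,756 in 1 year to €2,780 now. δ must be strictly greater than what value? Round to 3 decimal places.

δ > 0.411

Comparing present values: 2780 < δ·6756.
So δ > 2780/6756 = 0.41149.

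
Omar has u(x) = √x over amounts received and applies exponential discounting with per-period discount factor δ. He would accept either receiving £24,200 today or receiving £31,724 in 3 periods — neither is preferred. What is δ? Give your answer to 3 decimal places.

δ ≈ 0.956

Equating discounted utilities: u(24200) = δ^3·u(31724) ⇒ δ^3 = u(24200)/u(31724).
Since u(x) = √x, δ^3 = √(24200/31724) = 0.87340.
Taking the cube root: δ = 0.87340^(1/3) ≈ 0.956.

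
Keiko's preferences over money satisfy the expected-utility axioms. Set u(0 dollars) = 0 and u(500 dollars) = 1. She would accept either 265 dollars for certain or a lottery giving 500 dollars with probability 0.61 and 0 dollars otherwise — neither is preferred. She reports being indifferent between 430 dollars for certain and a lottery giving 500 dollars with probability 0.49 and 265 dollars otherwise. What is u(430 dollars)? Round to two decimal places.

From the first indifference, u(265 dollars) = 0.61·u(500 dollars) + 0.39·u(0 dollars) = 0.61·1 + 0.39·0 = 0.61.
Then u(430 dollars) = 0.49·u(500 dollars) + 0.51·u(265 dollars) = 0.49·1.00 + 0.51·0.61 = 0.8011.

0.80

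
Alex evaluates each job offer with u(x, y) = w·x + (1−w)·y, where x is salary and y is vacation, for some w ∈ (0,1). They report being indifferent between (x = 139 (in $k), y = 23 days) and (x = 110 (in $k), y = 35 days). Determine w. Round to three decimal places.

Equating utilities: w·139 + (1−w)·23 = w·110 + (1−w)·35.
Rearranging, 29·w − 12·(1−w) = 0.
Hence w = 12/(29+12) = 12/41 = 0.293.

w = 0.293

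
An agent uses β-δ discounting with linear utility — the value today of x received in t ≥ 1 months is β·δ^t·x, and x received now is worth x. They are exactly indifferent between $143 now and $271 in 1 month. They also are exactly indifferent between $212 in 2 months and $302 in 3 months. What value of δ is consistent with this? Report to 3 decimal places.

From the later pair, β·δ^2·212 = β·δ^3·302; dividing through, δ = 212/302 = 0.70199.

δ ≈ 0.702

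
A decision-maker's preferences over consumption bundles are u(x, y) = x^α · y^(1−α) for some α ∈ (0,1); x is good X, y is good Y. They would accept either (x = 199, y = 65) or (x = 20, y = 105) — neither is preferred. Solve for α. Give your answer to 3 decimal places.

α ≈ 0.173

Set the two utilities equal: 199^α·65^(1−α) = 20^α·105^(1−α).
Taking logs: α·ln 199 + (1−α)·ln 65 = α·ln 20 + (1−α)·ln 105, i.e. α·2.297573 = (1−α)·0.479573.
Thus α·(2.777146) = 0.479573, so α = 0.479573/2.777146 ≈ 0.173.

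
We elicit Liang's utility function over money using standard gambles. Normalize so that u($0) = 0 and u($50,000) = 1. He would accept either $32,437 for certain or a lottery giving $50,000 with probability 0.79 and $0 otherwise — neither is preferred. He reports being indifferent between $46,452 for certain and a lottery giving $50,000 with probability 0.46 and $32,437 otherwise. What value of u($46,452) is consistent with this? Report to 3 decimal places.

The first gamble pins u($32,437): it must equal 0.79·1 + 0.21·0 = 0.79.
Chaining: u($46,452) = 0.46·1.00 + 0.54·0.79 = 0.8866.

0.887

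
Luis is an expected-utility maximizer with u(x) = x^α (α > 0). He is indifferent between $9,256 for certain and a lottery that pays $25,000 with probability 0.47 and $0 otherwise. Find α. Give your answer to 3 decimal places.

The lottery's expected utility is 0.47·u(25000) + 0.53·u(0) = 0.47·25000^α (since u(0) = 0 for α > 0).
Indifference: 9256^α = 0.47·25000^α, so (9256/25000)^α = 0.47.
Taking logs: α·ln(9256/25000) = ln(0.47), so α = -0.755023 / -0.993604 ≈ 0.760.

α ≈ 0.760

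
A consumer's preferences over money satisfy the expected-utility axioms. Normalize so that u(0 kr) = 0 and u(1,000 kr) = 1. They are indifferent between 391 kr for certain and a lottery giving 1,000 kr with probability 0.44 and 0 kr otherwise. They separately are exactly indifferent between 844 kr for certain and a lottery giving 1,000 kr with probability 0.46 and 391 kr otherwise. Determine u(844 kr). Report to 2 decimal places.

First, u(391 kr) = 0.44·u(1,000 kr) + 0.56·u(0 kr) = 0.44.
The second indifference gives u(844 kr) = 0.46·u(1,000 kr) + 0.54·u(391 kr) = 0.46·1.00 + 0.54·0.44 = 0.6976.

0.70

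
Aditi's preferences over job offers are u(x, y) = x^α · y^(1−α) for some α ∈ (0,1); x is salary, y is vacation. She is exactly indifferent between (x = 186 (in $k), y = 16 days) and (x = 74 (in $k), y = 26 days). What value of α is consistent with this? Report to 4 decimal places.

α ≈ 0.3450

The Cobb–Douglas utilities coincide, so 186^α·16^(1−α) = 74^α·26^(1−α).
(186/74)^α = (26/16)^(1−α); take logs: α·ln(186/74) = (1−α)·ln(26/16), i.e. α·0.9216816 = (1−α)·0.4855078.
With A = 0.9216816 and B = 0.4855078: α·A = (1−α)·B, so α = B/(A+B) = 0.4855078/1.4071894 ≈ 0.3450.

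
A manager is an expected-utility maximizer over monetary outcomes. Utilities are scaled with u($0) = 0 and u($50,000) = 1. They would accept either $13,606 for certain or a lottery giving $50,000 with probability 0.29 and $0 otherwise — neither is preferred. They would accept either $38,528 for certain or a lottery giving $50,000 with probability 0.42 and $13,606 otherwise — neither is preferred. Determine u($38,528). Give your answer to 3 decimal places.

0.588

From the first indifference, u($13,606) = 0.29·u($50,000) + 0.71·u($0) = 0.29·1 + 0.71·0 = 0.29.
Chaining: u($38,528) = 0.42·1.00 + 0.58·0.29 = 0.5882.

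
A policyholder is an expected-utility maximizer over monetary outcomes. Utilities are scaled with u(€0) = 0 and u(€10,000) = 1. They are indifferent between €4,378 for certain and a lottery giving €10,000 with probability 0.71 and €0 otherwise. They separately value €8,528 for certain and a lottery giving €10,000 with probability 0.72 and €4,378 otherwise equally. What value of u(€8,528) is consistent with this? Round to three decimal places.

0.919

The first gamble pins u(€4,378): it must equal 0.71·1 + 0.29·0 = 0.71.
The second indifference gives u(€8,528) = 0.72·u(€10,000) + 0.28·u(€4,378) = 0.72·1.00 + 0.28·0.71 = 0.9188.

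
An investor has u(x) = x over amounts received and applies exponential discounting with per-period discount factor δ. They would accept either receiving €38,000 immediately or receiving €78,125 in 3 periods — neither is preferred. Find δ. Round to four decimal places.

Indifference means u(38000) = δ^3 · u(78125), so δ^3 = u(38000)/u(78125).
With u(x) = x: δ^3 = 38000/78125 = 0.48640.
Hence δ = (0.48640)^(1/3) = 0.786438.

δ ≈ 0.7864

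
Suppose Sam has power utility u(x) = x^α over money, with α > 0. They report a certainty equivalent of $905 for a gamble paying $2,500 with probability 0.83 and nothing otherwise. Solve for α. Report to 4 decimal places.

α ≈ 0.1834

Since u(0) = 0, the lottery's EU is 0.83·2500^α.
Indifference: 905^α = 0.83·2500^α, so (905/2500)^α = 0.83.
α = ln(0.83) / ln(905/2500) = -0.1863296/-1.0161111 ≈ 0.1834.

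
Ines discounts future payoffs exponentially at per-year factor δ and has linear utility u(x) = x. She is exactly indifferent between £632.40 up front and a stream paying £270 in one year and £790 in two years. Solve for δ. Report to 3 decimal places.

δ ≈ 0.740

Equating present values: 632.40 = 270δ + 790δ².
Rearranged: 790δ² + 270δ − 632.40 = 0.
The positive root is δ = [−270 + √(270² + 4·790·632.40)] / (2·790) = (−270 + 1439.196)/1580 ≈ 0.740.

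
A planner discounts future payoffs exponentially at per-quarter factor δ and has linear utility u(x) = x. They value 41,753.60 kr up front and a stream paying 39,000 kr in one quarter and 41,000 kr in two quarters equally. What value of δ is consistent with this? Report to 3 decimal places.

δ ≈ 0.640

Present value of the stream is 39000·δ + 41000·δ². Indifference gives 39000δ + 41000δ² = 41753.60.
So 41000δ² + 39000δ − 41753.60 = 0.
By the quadratic formula (taking the positive root), δ = (−39000 + √8368590400.00) / 82000 ≈ 0.640.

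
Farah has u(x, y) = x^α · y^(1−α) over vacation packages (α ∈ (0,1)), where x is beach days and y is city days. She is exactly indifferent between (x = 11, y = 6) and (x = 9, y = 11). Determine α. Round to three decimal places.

α ≈ 0.751

Indifference: 11^α · 6^(1−α) = 9^α · 11^(1−α).
(11/9)^α = (11/6)^(1−α); take logs: α·ln(11/9) = (1−α)·ln(11/6), i.e. α·0.200671 = (1−α)·0.606136.
With A = 0.200671 and B = 0.606136: α·A = (1−α)·B, so α = B/(A+B) = 0.606136/0.806807 ≈ 0.751.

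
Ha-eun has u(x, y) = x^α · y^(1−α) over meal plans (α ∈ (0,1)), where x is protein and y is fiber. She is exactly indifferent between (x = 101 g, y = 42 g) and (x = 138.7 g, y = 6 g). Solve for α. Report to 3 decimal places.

α ≈ 0.860

The Cobb–Douglas utilities coincide, so 101^α·42^(1−α) = 138.7^α·6^(1−α).
Rearrange to (101/138.7)^α = (6/42)^(1−α) and take logs: α·-0.317193 = (1−α)·-1.945910.
Thus α·(-2.263103) = -1.945910, so α = -1.945910/-2.263103 ≈ 0.860.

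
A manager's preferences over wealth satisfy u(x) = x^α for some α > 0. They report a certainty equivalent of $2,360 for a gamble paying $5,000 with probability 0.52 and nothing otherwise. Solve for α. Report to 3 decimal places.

The lottery's expected utility is 0.52·u(5000) + 0.48·u(0) = 0.52·5000^α (since u(0) = 0 for α > 0).
Setting u(2360) equal to that: 2360^α = 0.52·5000^α ⇒ (2360/5000)^α = 0.52.
Take logs: α = ln 0.52 / ln(2360/5000) ≈ 0.87100.

α ≈ 0.871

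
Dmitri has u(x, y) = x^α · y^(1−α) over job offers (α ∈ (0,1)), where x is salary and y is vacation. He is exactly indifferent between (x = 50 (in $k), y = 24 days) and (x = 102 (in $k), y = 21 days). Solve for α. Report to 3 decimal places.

Indifference: 50^α · 24^(1−α) = 102^α · 21^(1−α).
(50/102)^α = (21/24)^(1−α); take logs: α·ln(50/102) = (1−α)·ln(21/24), i.e. α·-0.712950 = (1−α)·-0.133531.
With A = -0.712950 and B = -0.133531: α·A = (1−α)·B, so α = B/(A+B) = -0.133531/-0.846481 ≈ 0.158.

α ≈ 0.158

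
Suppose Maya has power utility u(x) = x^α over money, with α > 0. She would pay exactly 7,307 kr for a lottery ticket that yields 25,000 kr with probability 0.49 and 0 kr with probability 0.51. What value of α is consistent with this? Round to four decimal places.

Since u(0) = 0, the lottery's EU is 0.49·25000^α.
Indifference: 7307^α = 0.49·25000^α, so (7307/25000)^α = 0.49.
α = ln(0.49) / ln(7307/25000) = -0.7133499/-1.2300430 ≈ 0.5799.

α ≈ 0.5799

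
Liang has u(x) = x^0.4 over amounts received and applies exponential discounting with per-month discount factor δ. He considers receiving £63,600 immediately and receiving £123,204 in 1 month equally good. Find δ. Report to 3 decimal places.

δ ≈ 0.768

The payoff in 1 month is discounted by δ, so u(63600) = δ·u(123204) and δ = u(63600)/u(123204).
Since u(x) = x^0.4, δ = (63600/123204)^0.4 = 0.51622^0.4 = 0.76760.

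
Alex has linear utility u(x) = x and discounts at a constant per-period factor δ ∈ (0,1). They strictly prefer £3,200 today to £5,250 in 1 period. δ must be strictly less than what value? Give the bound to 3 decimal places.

The preference means 3200 > δ·5250.
Dividing through by 5250 gives δ < 0.60952.

δ < 0.610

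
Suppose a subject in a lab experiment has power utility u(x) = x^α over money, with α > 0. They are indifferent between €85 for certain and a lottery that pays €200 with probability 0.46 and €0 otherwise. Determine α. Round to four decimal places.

α ≈ 0.9075

Since u(0) = 0, the lottery's EU is 0.46·200^α.
Equating: 85^α = 0.46·200^α, i.e. 0.4250^α = 0.46.
Take logs: α = ln 0.46 / ln(85/200) ≈ 0.907514.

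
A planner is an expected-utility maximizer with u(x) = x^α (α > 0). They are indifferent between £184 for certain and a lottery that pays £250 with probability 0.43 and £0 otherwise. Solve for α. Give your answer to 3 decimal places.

α ≈ 2.753

Since u(0) = 0, the lottery's EU is 0.43·250^α.
Equating: 184^α = 0.43·250^α, i.e. 0.7360^α = 0.43.
Taking logs: α·ln(184/250) = ln(0.43), so α = -0.843970 / -0.306525 ≈ 2.753.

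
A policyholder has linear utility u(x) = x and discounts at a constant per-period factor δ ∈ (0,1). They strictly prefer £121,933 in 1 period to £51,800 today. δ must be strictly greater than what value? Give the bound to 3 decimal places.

δ > 0.425

Under u(x) = x this choice says 51800 < δ·121933.
So δ > 51800/121933 = 0.42482.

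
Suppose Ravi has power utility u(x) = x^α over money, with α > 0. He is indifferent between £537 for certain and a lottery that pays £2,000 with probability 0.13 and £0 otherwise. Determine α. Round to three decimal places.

The lottery's expected utility is 0.13·u(2000) + 0.87·u(0) = 0.13·2000^α (since u(0) = 0 for α > 0).
Equating: 537^α = 0.13·2000^α, i.e. 0.2685^α = 0.13.
Take logs: α = ln 0.13 / ln(537/2000) ≈ 1.55161.

α ≈ 1.552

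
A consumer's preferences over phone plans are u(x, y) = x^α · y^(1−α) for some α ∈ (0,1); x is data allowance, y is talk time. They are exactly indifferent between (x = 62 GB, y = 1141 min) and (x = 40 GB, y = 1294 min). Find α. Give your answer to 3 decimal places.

α ≈ 0.223

Indifference: 62^α · 1141^(1−α) = 40^α · 1294^(1−α).
Rearrange to (62/40)^α = (1294/1141)^(1−α) and take logs: α·0.438255 = (1−α)·0.125833.
Thus α·(0.564088) = 0.125833, so α = 0.125833/0.564088 ≈ 0.223.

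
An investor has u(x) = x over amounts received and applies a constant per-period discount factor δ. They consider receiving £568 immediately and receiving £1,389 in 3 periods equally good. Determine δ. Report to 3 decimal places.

δ ≈ 0.742

Indifference means u(568) = δ^3 · u(1389), so δ^3 = u(568)/u(1389).
With u(x) = x: δ^3 = 568/1389 = 0.40893.
Hence δ = (0.40893)^(1/3) = 0.74225.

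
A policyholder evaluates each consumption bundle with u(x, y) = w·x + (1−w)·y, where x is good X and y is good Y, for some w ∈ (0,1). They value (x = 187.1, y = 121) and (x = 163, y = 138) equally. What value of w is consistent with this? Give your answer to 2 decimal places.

w = 0.41

u(187.1,121) = u(163,138) means w·187.1 + (1−w)·121 = w·163 + (1−w)·138.
w·(187.1−163) = (1−w)·(138−121), i.e. w·24.1 = (1−w)·17.
So w/(1−w) = 17/24.1 = 0.7054, giving w = 17/(24.1+17) = 0.41.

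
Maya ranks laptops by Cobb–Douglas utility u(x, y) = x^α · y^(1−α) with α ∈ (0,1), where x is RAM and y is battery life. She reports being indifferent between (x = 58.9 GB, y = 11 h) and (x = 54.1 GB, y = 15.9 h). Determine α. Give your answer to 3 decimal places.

Set the two utilities equal: 58.9^α·11^(1−α) = 54.1^α·15.9^(1−α).
Taking logs: α·ln 58.9 + (1−α)·ln 11 = α·ln 54.1 + (1−α)·ln 15.9, i.e. α·0.085007 = (1−α)·0.368424.
So α/(1−α) = (0.368424)/(0.085007) = 4.334043, and α = 4.334043/5.334043 ≈ 0.813.

α ≈ 0.813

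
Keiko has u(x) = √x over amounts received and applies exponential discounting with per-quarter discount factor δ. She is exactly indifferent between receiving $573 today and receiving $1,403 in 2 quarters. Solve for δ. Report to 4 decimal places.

Equating discounted utilities: u(573) = δ^2·u(1403) ⇒ δ^2 = u(573)/u(1403).
With u(x) = √x: δ^2 = √573/√1403 = √(573/1403) = 0.63907.
So δ = 0.63907^(1/2) ≈ 0.7994.

δ ≈ 0.7994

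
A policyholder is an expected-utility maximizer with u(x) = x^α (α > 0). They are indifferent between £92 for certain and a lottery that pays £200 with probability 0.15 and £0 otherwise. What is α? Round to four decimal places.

EU(lottery) = 0.15·200^α + 0.85·0 = 0.15·200^α.
Setting u(92) equal to that: 92^α = 0.15·200^α ⇒ (92/200)^α = 0.15.
α = ln(0.15) / ln(92/200) = -1.8971200/-0.7765288 ≈ 2.4431.

α ≈ 2.4431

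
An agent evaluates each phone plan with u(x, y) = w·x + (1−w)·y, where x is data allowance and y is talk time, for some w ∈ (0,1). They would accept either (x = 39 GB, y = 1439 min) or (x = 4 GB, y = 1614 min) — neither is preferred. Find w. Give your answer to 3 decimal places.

Equating utilities: w·39 + (1−w)·1439 = w·4 + (1−w)·1614.
Collecting terms: w·35 = (1−w)·175.
So w/(1−w) = 175/35 = 5.0000, giving w = 175/(35+175) = 0.833.

w = 0.833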